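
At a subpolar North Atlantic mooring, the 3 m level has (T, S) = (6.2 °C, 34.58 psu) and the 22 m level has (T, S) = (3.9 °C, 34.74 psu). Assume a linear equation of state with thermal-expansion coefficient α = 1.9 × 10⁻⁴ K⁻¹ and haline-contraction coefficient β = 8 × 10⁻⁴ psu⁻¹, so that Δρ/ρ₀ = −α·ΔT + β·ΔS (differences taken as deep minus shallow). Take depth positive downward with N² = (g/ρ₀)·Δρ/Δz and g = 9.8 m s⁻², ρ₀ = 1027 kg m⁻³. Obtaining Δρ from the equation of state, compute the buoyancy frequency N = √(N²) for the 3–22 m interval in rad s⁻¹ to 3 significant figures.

ΔT = -2.3 K, ΔS = +0.16 psu (deep − shallow).
Δρ/ρ₀ = −αΔT + βΔS = 4.37 × 10⁻⁴ + 1.28 × 10⁻⁴ = 5.65 × 10⁻⁴, so Δρ ≈ 0.5803 kg m⁻³.
N² = (g/ρ₀)·Δρ/Δz = g·(Δρ/ρ₀)/Δz = 9.8 × 5.65 × 10⁻⁴ / 19 = 2.9142 × 10⁻⁴ s⁻².
N = √(2.9142 × 10⁻⁴) = 0.017071 rad s⁻¹ ≈ 0.0171 rad s⁻¹.

0.0171 rad s⁻¹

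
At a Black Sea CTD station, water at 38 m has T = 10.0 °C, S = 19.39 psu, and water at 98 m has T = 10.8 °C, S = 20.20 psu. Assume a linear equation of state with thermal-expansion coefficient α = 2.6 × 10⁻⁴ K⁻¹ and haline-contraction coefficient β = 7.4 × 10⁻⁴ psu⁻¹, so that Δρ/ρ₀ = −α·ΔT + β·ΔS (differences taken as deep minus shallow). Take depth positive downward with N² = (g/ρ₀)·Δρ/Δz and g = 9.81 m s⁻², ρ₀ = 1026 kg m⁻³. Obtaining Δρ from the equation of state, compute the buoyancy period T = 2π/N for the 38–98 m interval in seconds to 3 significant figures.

785 s

ΔT = +0.8 K, ΔS = +0.81 psu (deep − shallow).
Δρ/ρ₀ = −αΔT + βΔS = -2.08 × 10⁻⁴ + 5.994 × 10⁻⁴ = 3.914 × 10⁻⁴, so Δρ ≈ 0.4016 kg m⁻³.
N² = (g/ρ₀)·Δρ/Δz = g·(Δρ/ρ₀)/Δz = 9.81 × 3.914 × 10⁻⁴ / 60 = 6.3994 × 10⁻⁵ s⁻².
N = √(6.3994 × 10⁻⁵) = 7.9996 × 10⁻³ rad s⁻¹ → T = 2π/N = 785.44 s ≈ 785 s.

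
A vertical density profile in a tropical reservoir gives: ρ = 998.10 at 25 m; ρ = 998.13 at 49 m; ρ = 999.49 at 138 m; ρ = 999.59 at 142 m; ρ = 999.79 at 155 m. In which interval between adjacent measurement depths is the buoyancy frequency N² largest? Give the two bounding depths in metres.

Compute the density gradient over each adjacent pair:
  25–49 m: Δρ/Δz = 0.03/24 = 1.3 × 10⁻³ kg m⁻⁴
  49–138 m: Δρ/Δz = 1.36/89 = 0.015 kg m⁻⁴
  138–142 m: Δρ/Δz = 0.10/4 = 0.025 kg m⁻⁴
  142–155 m: Δρ/Δz = 0.20/13 = 0.015 kg m⁻⁴
The largest gradient is in the 138–142 m interval — the pycnocline.

138–142 m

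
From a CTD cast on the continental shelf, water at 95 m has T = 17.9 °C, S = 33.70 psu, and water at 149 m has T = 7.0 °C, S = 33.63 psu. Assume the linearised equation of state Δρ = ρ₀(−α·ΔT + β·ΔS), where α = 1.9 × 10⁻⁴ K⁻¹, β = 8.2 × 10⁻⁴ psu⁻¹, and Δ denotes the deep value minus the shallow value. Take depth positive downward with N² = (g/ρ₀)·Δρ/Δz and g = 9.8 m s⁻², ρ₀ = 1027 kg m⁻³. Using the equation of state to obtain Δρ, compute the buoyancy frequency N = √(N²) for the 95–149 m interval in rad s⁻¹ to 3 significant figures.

0.0191 rad s⁻¹

ΔT = -10.9 K, ΔS = -0.07 psu (deep − shallow).
Δρ/ρ₀ = −αΔT + βΔS = 2.071 × 10⁻³ − 5.74 × 10⁻⁵ = 2.0136 × 10⁻³, so Δρ ≈ 2.068 kg m⁻³.
N² = (g/ρ₀)·Δρ/Δz = g·(Δρ/ρ₀)/Δz = 9.8 × 2.0136 × 10⁻³ / 54 = 3.6543 × 10⁻⁴ s⁻².
N = √(3.6543 × 10⁻⁴) = 0.019116 rad s⁻¹ ≈ 0.0191 rad s⁻¹.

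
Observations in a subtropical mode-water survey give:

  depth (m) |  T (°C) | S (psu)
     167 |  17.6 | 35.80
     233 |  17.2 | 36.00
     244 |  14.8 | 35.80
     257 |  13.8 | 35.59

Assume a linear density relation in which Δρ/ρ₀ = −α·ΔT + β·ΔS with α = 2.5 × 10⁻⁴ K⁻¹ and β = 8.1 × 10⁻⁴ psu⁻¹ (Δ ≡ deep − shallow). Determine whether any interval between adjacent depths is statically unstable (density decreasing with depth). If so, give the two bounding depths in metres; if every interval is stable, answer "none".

none

Evaluate Δρ/ρ₀ = −αΔT + βΔS across each adjacent pair:
  167–233 m: −αΔT+βΔS = −(2.5 × 10⁻⁴)(-0.4)+(8.1 × 10⁻⁴)(+0.20) = 2.6 × 10⁻⁴ → stable
  233–244 m: −αΔT+βΔS = −(2.5 × 10⁻⁴)(-2.4)+(8.1 × 10⁻⁴)(-0.20) = 4.4 × 10⁻⁴ → stable
  244–257 m: −αΔT+βΔS = −(2.5 × 10⁻⁴)(-1.0)+(8.1 × 10⁻⁴)(-0.21) = 8.0 × 10⁻⁵ → stable
Every interval has Δρ > 0: the column is stably stratified throughout.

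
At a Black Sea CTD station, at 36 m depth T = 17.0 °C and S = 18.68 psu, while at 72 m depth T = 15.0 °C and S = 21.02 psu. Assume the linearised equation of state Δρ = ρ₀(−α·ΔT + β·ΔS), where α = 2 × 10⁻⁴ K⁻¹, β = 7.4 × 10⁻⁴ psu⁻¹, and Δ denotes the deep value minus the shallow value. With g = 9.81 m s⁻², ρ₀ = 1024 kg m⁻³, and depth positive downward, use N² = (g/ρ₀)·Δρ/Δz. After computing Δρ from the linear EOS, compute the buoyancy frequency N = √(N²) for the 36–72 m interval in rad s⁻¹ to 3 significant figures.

0.0241 rad s⁻¹

ΔT = -2.0 K, ΔS = +2.34 psu (deep − shallow).
Δρ/ρ₀ = −αΔT + βΔS = 4.00 × 10⁻⁴ + 1.7316 × 10⁻³ = 2.1316 × 10⁻³, so Δρ ≈ 2.183 kg m⁻³.
N² = (g/ρ₀)·Δρ/Δz = g·(Δρ/ρ₀)/Δz = 9.81 × 2.1316 × 10⁻³ / 36 = 5.8086 × 10⁻⁴ s⁻².
N = √(5.8086 × 10⁻⁴) = 0.024101 rad s⁻¹ ≈ 0.0241 rad s⁻¹.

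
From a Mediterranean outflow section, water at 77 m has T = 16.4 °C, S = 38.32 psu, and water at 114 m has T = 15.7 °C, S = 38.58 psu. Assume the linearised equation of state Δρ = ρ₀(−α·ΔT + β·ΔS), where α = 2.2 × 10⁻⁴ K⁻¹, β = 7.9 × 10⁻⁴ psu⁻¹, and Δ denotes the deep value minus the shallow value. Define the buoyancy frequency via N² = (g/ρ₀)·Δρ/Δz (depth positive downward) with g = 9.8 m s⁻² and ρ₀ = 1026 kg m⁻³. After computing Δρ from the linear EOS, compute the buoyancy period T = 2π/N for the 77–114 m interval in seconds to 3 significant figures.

644 s

ΔT = -0.7 K, ΔS = +0.26 psu (deep − shallow).
Δρ/ρ₀ = −αΔT + βΔS = 1.54 × 10⁻⁴ + 2.054 × 10⁻⁴ = 3.594 × 10⁻⁴, so Δρ ≈ 0.3687 kg m⁻³.
N² = (g/ρ₀)·Δρ/Δz = g·(Δρ/ρ₀)/Δz = 9.8 × 3.594 × 10⁻⁴ / 37 = 9.5192 × 10⁻⁵ s⁻².
N = √(9.5192 × 10⁻⁵) = 9.7566 × 10⁻³ rad s⁻¹ → T = 2π/N = 643.99 s ≈ 644 s.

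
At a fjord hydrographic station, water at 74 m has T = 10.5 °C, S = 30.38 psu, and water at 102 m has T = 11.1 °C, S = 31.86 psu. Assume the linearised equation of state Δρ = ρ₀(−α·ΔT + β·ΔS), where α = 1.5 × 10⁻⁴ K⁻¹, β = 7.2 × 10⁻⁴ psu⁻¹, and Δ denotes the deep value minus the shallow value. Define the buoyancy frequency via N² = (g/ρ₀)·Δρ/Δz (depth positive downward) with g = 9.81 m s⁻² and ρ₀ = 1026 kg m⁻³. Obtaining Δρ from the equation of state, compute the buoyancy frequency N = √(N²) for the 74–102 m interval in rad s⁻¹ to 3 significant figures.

ΔT = +0.6 K, ΔS = +1.48 psu (deep − shallow).
Δρ/ρ₀ = −αΔT + βΔS = -9.00 × 10⁻⁵ + 1.0656 × 10⁻³ = 9.756 × 10⁻⁴, so Δρ ≈ 1.001 kg m⁻³.
N² = (g/ρ₀)·Δρ/Δz = g·(Δρ/ρ₀)/Δz = 9.81 × 9.756 × 10⁻⁴ / 28 = 3.4181 × 10⁻⁴ s⁻².
N = √(3.4181 × 10⁻⁴) = 0.018488 rad s⁻¹ ≈ 0.0185 rad s⁻¹.

0.0185 rad s⁻¹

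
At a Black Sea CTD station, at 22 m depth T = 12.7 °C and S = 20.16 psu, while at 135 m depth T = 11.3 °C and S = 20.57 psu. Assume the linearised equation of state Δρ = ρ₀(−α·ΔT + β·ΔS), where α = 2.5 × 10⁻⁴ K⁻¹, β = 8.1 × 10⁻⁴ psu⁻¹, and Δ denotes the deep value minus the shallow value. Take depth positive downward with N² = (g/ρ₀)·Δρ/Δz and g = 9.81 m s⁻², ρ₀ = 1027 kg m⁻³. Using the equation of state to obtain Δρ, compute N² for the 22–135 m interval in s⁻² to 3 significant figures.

5.92 × 10⁻⁵ s⁻²

ΔT = -1.4 K, ΔS = +0.41 psu (deep − shallow).
Δρ/ρ₀ = −αΔT + βΔS = 3.50 × 10⁻⁴ + 3.321 × 10⁻⁴ = 6.821 × 10⁻⁴, so Δρ ≈ 0.7005 kg m⁻³.
N² = (g/ρ₀)·Δρ/Δz = g·(Δρ/ρ₀)/Δz = 9.81 × 6.821 × 10⁻⁴ / 113 = 5.9216 × 10⁻⁵ s⁻² ≈ 5.92 × 10⁻⁵ s⁻².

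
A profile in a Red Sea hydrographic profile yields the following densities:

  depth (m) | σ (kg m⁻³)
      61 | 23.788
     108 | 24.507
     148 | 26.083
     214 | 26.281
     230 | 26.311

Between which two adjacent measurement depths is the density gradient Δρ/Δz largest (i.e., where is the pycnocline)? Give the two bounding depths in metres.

108–148 m

Compute the density gradient over each adjacent pair:
  61–108 m: Δρ/Δz = 0.719/47 = 0.015 kg m⁻⁴
  108–148 m: Δρ/Δz = 1.576/40 = 0.039 kg m⁻⁴
  148–214 m: Δρ/Δz = 0.198/66 = 3.0 × 10⁻³ kg m⁻⁴
  214–230 m: Δρ/Δz = 0.030/16 = 1.9 × 10⁻³ kg m⁻⁴
The largest gradient is in the 108–148 m interval — the pycnocline.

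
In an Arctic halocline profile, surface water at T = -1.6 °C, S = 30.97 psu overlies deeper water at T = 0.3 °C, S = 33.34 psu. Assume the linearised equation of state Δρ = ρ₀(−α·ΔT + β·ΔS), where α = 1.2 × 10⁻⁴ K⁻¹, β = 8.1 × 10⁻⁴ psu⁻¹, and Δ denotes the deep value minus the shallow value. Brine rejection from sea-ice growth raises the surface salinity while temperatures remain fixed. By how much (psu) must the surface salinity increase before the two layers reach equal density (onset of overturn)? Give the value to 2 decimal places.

Neutral buoyancy requires −α(T_deep − T_surf) + β(S_deep − S_surf′) = 0.
S_surf′ = S_deep − (α/β)·ΔT = 33.34 − (1.2 × 10⁻⁴/8.1 × 10⁻⁴)·(+1.9) = 33.0585 psu.
Increase required: 33.0585 − 30.97 = 2.0885 psu.

2.09 psu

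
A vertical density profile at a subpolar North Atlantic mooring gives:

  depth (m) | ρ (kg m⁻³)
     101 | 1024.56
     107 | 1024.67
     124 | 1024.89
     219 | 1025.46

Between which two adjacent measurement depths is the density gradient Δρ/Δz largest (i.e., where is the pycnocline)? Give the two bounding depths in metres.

101–107 m

Compute the density gradient over each adjacent pair:
  101–107 m: Δρ/Δz = 0.11/6 = 0.018 kg m⁻⁴
  107–124 m: Δρ/Δz = 0.22/17 = 0.013 kg m⁻⁴
  124–219 m: Δρ/Δz = 0.57/95 = 6.0 × 10⁻³ kg m⁻⁴
The largest gradient is in the 101–107 m interval — the pycnocline.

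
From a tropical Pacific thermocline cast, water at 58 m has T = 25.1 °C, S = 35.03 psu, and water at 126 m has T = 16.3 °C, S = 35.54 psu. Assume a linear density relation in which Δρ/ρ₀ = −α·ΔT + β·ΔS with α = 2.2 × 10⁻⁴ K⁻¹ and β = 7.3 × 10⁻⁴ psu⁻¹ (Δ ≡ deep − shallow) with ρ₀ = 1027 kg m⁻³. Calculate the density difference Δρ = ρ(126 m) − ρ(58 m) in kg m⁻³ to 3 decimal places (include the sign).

ΔT = -8.8 K, ΔS = +0.51 psu (deep − shallow).
Δρ/ρ₀ = −(2.2 × 10⁻⁴)(-8.8) + (7.3 × 10⁻⁴)(+0.51) = 2.3083 × 10⁻³.
Δρ = 1027 × (2.3083 × 10⁻³) = +2.371 kg m⁻³.
Positive Δρ: denser below, stable.

+2.371 kg m⁻³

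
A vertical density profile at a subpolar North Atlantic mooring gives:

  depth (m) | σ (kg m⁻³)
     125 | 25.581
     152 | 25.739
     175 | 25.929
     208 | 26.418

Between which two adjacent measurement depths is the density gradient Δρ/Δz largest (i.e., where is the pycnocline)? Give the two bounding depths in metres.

Compute the density gradient over each adjacent pair:
  125–152 m: Δρ/Δz = 0.158/27 = 5.9 × 10⁻³ kg m⁻⁴
  152–175 m: Δρ/Δz = 0.190/23 = 8.3 × 10⁻³ kg m⁻⁴
  175–208 m: Δρ/Δz = 0.489/33 = 0.015 kg m⁻⁴
The largest gradient is in the 175–208 m interval — the pycnocline.

175–208 m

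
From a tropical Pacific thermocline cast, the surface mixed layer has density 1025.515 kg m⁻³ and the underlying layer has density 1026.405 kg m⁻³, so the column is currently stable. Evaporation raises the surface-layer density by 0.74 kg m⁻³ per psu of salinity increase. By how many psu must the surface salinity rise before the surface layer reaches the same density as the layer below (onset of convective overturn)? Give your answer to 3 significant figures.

1.20 psu

Density deficit of the surface layer: 1026.405 − 1025.515 = 0.89 kg m⁻³.
Required change = 0.89 / 0.74 = 1.20 psu.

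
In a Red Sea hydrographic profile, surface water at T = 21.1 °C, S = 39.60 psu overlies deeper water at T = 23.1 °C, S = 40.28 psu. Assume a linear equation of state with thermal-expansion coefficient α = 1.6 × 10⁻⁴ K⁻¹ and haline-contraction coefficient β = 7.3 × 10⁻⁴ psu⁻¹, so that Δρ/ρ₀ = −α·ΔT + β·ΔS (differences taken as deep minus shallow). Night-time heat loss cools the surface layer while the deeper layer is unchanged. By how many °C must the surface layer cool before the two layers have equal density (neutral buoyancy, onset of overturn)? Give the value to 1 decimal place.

1.1 °C

Neutral buoyancy requires Δρ = 0, i.e. −α(T_deep − T_surf′) + β(S_deep − S_surf) = 0.
T_surf′ = T_deep − (β/α)·ΔS = 23.1 − (7.3 × 10⁻⁴/1.6 × 10⁻⁴)·(+0.68) = 19.998 °C.
Cooling required: 21.1 − (19.998) = 1.102 °C.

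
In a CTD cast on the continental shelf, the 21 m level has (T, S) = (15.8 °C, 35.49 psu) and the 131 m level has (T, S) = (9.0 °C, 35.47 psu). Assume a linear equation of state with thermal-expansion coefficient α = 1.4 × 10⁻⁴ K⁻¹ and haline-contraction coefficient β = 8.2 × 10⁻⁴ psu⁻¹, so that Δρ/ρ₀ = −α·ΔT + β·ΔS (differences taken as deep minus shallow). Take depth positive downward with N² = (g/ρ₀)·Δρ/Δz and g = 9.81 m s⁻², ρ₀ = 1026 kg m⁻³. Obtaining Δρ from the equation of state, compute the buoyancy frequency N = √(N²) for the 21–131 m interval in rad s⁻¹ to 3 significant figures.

9.13 × 10⁻³ rad s⁻¹

ΔT = -6.8 K, ΔS = -0.02 psu (deep − shallow).
Δρ/ρ₀ = −αΔT + βΔS = 9.52 × 10⁻⁴ − 1.64 × 10⁻⁵ = 9.356 × 10⁻⁴, so Δρ ≈ 0.9599 kg m⁻³.
N² = (g/ρ₀)·Δρ/Δz = g·(Δρ/ρ₀)/Δz = 9.81 × 9.356 × 10⁻⁴ / 110 = 8.3439 × 10⁻⁵ s⁻².
N = √(8.3439 × 10⁻⁵) = 9.1345 × 10⁻³ rad s⁻¹ ≈ 9.13 × 10⁻³ rad s⁻¹.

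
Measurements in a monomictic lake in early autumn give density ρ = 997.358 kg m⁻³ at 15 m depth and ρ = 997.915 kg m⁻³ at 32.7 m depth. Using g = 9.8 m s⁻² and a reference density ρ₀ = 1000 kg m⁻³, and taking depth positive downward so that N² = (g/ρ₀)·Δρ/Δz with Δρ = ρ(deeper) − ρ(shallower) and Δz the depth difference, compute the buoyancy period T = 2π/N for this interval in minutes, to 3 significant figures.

Δρ = 997.915 − 997.358 = 0.557 kg m⁻³ over Δz = 32.7 − 15 = 17.7 m.
N² = (9.8/1000) × (0.557/17.7) = 3.0840 × 10⁻⁴ s⁻².
N = √(3.0840 × 10⁻⁴) = 0.017561 rad s⁻¹, so T = 2π/N = 357.79 s = 5.9632 min ≈ 5.96 min.

5.96 min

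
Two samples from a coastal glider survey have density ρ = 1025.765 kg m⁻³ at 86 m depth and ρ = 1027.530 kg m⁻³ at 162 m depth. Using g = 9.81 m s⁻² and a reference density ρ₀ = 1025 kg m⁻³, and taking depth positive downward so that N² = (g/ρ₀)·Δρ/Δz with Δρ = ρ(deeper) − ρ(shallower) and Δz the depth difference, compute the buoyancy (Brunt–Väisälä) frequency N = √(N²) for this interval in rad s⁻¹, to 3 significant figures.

Δρ = 1027.530 − 1025.765 = 1.765 kg m⁻³ over Δz = 162 − 86 = 76 m.
N² = (9.81/1025) × (1.765/76) = 2.2227 × 10⁻⁴ s⁻².
N = √(2.2227 × 10⁻⁴) = 0.014909 rad s⁻¹ ≈ 0.0149 rad s⁻¹.

0.0149 rad s⁻¹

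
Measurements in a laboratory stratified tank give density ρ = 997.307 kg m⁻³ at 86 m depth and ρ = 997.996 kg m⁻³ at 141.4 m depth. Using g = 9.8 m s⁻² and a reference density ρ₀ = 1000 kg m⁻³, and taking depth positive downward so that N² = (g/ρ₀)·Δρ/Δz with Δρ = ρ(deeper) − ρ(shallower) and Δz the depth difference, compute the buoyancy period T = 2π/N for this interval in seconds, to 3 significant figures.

569 s

Δρ = 997.996 − 997.307 = 0.689 kg m⁻³ over Δz = 141.4 − 86 = 55.4 m.
N² = (9.8/1000) × (0.689/55.4) = 1.2188 × 10⁻⁴ s⁻².
N = √(1.2188 × 10⁻⁴) = 0.011040 rad s⁻¹, so T = 2π/N = 569.13 s ≈ 569 s.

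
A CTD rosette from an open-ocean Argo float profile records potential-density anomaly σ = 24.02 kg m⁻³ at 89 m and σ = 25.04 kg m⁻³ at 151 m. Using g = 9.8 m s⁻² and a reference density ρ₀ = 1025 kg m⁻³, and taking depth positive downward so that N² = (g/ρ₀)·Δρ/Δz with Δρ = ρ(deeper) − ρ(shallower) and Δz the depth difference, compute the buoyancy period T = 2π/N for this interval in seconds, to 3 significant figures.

501 s

Δρ = 1025.04 − 1024.02 = 1.02 kg m⁻³ over Δz = 151 − 89 = 62 m.
N² = (9.8/1025) × (1.02/62) = 1.5729 × 10⁻⁴ s⁻².
N = √(1.5729 × 10⁻⁴) = 0.012542 rad s⁻¹, so T = 2π/N = 500.97 s ≈ 501 s.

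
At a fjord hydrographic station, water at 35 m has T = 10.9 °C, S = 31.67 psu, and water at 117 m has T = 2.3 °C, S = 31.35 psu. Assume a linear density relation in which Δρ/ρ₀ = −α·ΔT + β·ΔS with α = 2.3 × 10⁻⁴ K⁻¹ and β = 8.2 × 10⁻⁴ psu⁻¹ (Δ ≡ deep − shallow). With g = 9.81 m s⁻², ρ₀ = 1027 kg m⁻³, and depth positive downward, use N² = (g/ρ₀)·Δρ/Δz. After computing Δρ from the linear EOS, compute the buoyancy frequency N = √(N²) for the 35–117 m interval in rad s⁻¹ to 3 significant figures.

0.0143 rad s⁻¹

ΔT = -8.6 K, ΔS = -0.32 psu (deep − shallow).
Δρ/ρ₀ = −αΔT + βΔS = 1.978 × 10⁻³ − 2.624 × 10⁻⁴ = 1.7156 × 10⁻³, so Δρ ≈ 1.762 kg m⁻³.
N² = (g/ρ₀)·Δρ/Δz = g·(Δρ/ρ₀)/Δz = 9.81 × 1.7156 × 10⁻³ / 82 = 2.0524 × 10⁻⁴ s⁻².
N = √(2.0524 × 10⁻⁴) = 0.014326 rad s⁻¹ ≈ 0.0143 rad s⁻¹.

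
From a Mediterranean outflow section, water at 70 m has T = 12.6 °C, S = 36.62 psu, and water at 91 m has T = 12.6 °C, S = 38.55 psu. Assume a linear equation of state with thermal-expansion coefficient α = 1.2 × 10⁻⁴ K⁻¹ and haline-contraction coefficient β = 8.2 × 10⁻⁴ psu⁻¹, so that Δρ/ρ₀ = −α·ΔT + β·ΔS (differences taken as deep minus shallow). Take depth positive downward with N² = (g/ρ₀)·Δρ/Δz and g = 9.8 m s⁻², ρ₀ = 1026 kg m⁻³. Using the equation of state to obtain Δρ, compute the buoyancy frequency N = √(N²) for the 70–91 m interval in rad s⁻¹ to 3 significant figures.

0.0272 rad s⁻¹

ΔT = +0.0 K, ΔS = +1.93 psu (deep − shallow).
Δρ/ρ₀ = −αΔT + βΔS = 0 + 1.5826 × 10⁻³ = 1.5826 × 10⁻³, so Δρ ≈ 1.624 kg m⁻³.
N² = (g/ρ₀)·Δρ/Δz = g·(Δρ/ρ₀)/Δz = 9.8 × 1.5826 × 10⁻³ / 21 = 7.3855 × 10⁻⁴ s⁻².
N = √(7.3855 × 10⁻⁴) = 0.027176 rad s⁻¹ ≈ 0.0272 rad s⁻¹.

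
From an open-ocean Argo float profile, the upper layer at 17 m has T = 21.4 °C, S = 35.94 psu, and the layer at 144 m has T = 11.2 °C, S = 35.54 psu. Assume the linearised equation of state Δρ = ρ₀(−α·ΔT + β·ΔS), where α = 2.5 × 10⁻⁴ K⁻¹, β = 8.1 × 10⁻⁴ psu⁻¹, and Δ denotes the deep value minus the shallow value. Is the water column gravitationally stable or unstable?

stable

ΔT = 11.2 − 21.4 = -10.2 K and ΔS = 35.54 − 35.94 = -0.40 psu (deep − shallow).
−αΔT = 2.55 × 10⁻³; βΔS = -3.24 × 10⁻⁴; sum Δρ/ρ₀ = 2.226 × 10⁻³.
Δρ/ρ₀ > 0, so Δρ > 0: deeper water is denser → statically stable.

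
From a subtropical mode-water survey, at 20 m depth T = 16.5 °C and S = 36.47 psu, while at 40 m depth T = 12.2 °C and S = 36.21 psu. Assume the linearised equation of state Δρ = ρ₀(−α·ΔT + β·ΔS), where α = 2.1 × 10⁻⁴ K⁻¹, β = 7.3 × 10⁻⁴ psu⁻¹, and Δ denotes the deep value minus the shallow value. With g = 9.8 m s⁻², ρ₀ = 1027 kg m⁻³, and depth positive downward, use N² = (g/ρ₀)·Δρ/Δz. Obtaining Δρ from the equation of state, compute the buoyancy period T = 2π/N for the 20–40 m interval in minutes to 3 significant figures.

5.60 min

ΔT = -4.3 K, ΔS = -0.26 psu (deep − shallow).
Δρ/ρ₀ = −αΔT + βΔS = 9.03 × 10⁻⁴ − 1.898 × 10⁻⁴ = 7.132 × 10⁻⁴, so Δρ ≈ 0.7325 kg m⁻³.
N² = (g/ρ₀)·Δρ/Δz = g·(Δρ/ρ₀)/Δz = 9.8 × 7.132 × 10⁻⁴ / 20 = 3.4947 × 10⁻⁴ s⁻².
N = √(3.4947 × 10⁻⁴) = 0.018694 rad s⁻¹ → T = 2π/N = 336.11 s = 5.6018 min ≈ 5.60 min.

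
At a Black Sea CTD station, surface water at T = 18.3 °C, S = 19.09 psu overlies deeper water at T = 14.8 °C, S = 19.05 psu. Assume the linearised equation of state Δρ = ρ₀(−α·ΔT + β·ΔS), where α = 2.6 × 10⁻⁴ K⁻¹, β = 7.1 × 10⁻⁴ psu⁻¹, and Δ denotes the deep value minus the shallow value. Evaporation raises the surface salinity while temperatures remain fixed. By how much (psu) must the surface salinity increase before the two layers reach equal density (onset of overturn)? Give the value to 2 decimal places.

Neutral buoyancy requires −α(T_deep − T_surf) + β(S_deep − S_surf′) = 0.
S_surf′ = S_deep − (α/β)·ΔT = 19.05 − (2.6 × 10⁻⁴/7.1 × 10⁻⁴)·(-3.5) = 20.3317 psu.
Increase required: 20.3317 − 19.09 = 1.2417 psu.

1.24 psu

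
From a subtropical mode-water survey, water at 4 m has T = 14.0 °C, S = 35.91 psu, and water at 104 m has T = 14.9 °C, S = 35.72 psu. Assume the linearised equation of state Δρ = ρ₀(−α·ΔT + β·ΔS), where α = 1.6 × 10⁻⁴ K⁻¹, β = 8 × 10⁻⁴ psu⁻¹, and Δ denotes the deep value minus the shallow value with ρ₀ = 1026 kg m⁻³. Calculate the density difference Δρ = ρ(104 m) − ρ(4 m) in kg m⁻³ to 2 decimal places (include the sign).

ΔT = +0.9 K, ΔS = -0.19 psu (deep − shallow).
Δρ/ρ₀ = −(1.6 × 10⁻⁴)(+0.9) + (8 × 10⁻⁴)(-0.19) = -2.96 × 10⁻⁴.
Δρ = 1026 × (-2.96 × 10⁻⁴) = -0.30 kg m⁻³.
Negative Δρ: lighter below, statically unstable.

-0.30 kg m⁻³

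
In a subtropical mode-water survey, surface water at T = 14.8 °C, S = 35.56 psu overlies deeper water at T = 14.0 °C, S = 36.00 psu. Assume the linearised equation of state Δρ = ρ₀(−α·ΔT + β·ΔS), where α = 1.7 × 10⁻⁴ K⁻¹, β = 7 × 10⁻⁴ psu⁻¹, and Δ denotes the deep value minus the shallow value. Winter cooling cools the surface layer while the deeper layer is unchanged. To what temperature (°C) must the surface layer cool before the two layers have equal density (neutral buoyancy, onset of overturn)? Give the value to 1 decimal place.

Neutral buoyancy requires Δρ = 0, i.e. −α(T_deep − T_surf′) + β(S_deep − S_surf) = 0.
T_surf′ = T_deep − (β/α)·ΔS = 14.0 − (7 × 10⁻⁴/1.7 × 10⁻⁴)·(+0.44) = 12.188 °C.
Cooling required: 14.8 − (12.188) = 2.612 °C.

12.2 °C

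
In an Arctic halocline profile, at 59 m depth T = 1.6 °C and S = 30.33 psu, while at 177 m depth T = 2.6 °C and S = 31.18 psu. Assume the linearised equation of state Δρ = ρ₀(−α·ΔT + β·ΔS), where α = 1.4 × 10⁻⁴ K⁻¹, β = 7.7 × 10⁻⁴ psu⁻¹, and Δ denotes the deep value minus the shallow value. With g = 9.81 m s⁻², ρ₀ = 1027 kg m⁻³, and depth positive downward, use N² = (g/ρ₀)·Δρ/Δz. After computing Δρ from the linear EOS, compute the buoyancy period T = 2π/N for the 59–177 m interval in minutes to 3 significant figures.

ΔT = +1.0 K, ΔS = +0.85 psu (deep − shallow).
Δρ/ρ₀ = −αΔT + βΔS = -1.40 × 10⁻⁴ + 6.545 × 10⁻⁴ = 5.145 × 10⁻⁴, so Δρ ≈ 0.5284 kg m⁻³.
N² = (g/ρ₀)·Δρ/Δz = g·(Δρ/ρ₀)/Δz = 9.81 × 5.145 × 10⁻⁴ / 118 = 4.2773 × 10⁻⁵ s⁻².
N = √(4.2773 × 10⁻⁵) = 6.5401 × 10⁻³ rad s⁻¹ → T = 2π/N = 960.72 s = 16.012 min ≈ 16.0 min.

16.0 min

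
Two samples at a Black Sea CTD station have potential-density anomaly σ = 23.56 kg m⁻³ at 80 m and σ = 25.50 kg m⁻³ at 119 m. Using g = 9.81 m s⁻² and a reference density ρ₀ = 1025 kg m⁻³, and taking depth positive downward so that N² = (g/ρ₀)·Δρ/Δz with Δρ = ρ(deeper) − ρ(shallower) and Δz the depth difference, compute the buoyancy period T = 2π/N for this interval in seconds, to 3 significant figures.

288 s

Δρ = 1025.50 − 1023.56 = 1.94 kg m⁻³ over Δz = 119 − 80 = 39 m.
N² = (9.81/1025) × (1.94/39) = 4.7608 × 10⁻⁴ s⁻².
N = √(4.7608 × 10⁻⁴) = 0.021819 rad s⁻¹, so T = 2π/N = 287.97 s ≈ 288 s.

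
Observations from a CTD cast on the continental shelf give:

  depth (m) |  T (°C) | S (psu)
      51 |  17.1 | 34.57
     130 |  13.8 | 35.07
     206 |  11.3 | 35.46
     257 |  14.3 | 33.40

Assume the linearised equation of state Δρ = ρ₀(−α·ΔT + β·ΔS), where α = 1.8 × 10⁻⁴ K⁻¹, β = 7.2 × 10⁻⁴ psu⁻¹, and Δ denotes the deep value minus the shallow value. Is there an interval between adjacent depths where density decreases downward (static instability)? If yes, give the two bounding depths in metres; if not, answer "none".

Evaluate Δρ/ρ₀ = −αΔT + βΔS across each adjacent pair:
  51–130 m: −αΔT+βΔS = −(1.8 × 10⁻⁴)(-3.3)+(7.2 × 10⁻⁴)(+0.50) = 9.5 × 10⁻⁴ → stable
  130–206 m: −αΔT+βΔS = −(1.8 × 10⁻⁴)(-2.5)+(7.2 × 10⁻⁴)(+0.39) = 7.3 × 10⁻⁴ → stable
  206–257 m: −αΔT+βΔS = −(1.8 × 10⁻⁴)(+3.0)+(7.2 × 10⁻⁴)(-2.06) = -2.0 × 10⁻³ → UNSTABLE
The 206–257 m interval has Δρ < 0: lighter water underlies denser water.

206–257 m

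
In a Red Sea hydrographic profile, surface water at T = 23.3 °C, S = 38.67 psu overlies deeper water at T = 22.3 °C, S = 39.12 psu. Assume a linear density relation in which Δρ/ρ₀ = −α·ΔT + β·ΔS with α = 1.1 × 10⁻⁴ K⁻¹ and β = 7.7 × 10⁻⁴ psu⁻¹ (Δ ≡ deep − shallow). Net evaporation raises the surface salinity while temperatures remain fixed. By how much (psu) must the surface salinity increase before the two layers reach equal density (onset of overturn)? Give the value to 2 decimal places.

0.59 psu

Neutral buoyancy requires −α(T_deep − T_surf) + β(S_deep − S_surf′) = 0.
S_surf′ = S_deep − (α/β)·ΔT = 39.12 − (1.1 × 10⁻⁴/7.7 × 10⁻⁴)·(-1.0) = 39.2629 psu.
Increase required: 39.2629 − 38.67 = 0.5929 psu.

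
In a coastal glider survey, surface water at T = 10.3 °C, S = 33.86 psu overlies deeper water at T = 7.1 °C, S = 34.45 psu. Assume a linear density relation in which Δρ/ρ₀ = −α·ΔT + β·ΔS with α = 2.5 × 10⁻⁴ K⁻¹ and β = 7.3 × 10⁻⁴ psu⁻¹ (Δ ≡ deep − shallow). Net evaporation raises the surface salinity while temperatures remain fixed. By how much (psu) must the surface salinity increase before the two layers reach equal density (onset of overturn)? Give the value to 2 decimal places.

1.69 psu

Neutral buoyancy requires −α(T_deep − T_surf) + β(S_deep − S_surf′) = 0.
S_surf′ = S_deep − (α/β)·ΔT = 34.45 − (2.5 × 10⁻⁴/7.3 × 10⁻⁴)·(-3.2) = 35.5459 psu.
Increase required: 35.5459 − 33.86 = 1.6859 psu.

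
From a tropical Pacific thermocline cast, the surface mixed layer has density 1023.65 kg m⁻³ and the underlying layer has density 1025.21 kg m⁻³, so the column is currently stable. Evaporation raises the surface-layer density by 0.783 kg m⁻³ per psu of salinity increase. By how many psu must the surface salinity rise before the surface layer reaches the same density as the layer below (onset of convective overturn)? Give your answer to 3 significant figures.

Density deficit of the surface layer: 1025.21 − 1023.65 = 1.56 kg m⁻³.
Required change = 1.56 / 0.783 = 1.99 psu.

1.99 psu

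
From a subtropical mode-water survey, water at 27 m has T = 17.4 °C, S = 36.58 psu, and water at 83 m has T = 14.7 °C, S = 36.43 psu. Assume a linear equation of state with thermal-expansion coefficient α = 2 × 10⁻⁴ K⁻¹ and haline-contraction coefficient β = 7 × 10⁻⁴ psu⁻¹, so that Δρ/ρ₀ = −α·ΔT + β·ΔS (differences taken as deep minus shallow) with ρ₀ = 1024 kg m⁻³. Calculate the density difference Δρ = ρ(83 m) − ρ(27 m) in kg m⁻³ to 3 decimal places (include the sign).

ΔT = -2.7 K, ΔS = -0.15 psu (deep − shallow).
Δρ/ρ₀ = −(2 × 10⁻⁴)(-2.7) + (7 × 10⁻⁴)(-0.15) = 4.35 × 10⁻⁴.
Δρ = 1024 × (4.35 × 10⁻⁴) = +0.445 kg m⁻³.
Positive Δρ: denser below, stable.

+0.445 kg m⁻³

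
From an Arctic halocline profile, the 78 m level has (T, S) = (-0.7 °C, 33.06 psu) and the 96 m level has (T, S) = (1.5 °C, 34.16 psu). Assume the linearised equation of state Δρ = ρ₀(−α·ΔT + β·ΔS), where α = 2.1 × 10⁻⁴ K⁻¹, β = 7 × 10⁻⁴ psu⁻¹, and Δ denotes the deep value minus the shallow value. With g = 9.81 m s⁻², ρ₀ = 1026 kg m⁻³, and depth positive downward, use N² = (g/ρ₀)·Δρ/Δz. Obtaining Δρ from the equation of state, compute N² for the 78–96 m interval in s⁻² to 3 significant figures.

1.68 × 10⁻⁴ s⁻²

ΔT = +2.2 K, ΔS = +1.10 psu (deep − shallow).
Δρ/ρ₀ = −αΔT + βΔS = -4.62 × 10⁻⁴ + 7.70 × 10⁻⁴ = 3.08 × 10⁻⁴, so Δρ ≈ 0.3160 kg m⁻³.
N² = (g/ρ₀)·Δρ/Δz = g·(Δρ/ρ₀)/Δz = 9.81 × 3.08 × 10⁻⁴ / 18 = 1.6786 × 10⁻⁴ s⁻² ≈ 1.68 × 10⁻⁴ s⁻².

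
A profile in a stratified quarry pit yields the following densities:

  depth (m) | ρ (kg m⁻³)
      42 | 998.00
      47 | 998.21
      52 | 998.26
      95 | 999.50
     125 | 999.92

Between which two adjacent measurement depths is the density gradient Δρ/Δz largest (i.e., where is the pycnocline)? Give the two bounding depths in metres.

Compute the density gradient over each adjacent pair:
  42–47 m: Δρ/Δz = 0.21/5 = 0.042 kg m⁻⁴
  47–52 m: Δρ/Δz = 0.05/5 = 0.010 kg m⁻⁴
  52–95 m: Δρ/Δz = 1.24/43 = 0.029 kg m⁻⁴
  95–125 m: Δρ/Δz = 0.42/30 = 0.014 kg m⁻⁴
The largest gradient is in the 42–47 m interval — the pycnocline.

42–47 m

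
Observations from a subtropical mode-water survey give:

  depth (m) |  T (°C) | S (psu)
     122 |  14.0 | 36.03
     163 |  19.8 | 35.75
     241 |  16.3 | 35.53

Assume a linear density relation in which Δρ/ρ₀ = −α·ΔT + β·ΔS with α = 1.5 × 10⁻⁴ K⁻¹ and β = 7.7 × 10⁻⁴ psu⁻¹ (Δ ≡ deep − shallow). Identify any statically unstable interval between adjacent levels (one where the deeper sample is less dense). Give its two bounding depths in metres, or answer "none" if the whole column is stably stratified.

122–163 m

Evaluate Δρ/ρ₀ = −αΔT + βΔS across each adjacent pair:
  122–163 m: −αΔT+βΔS = −(1.5 × 10⁻⁴)(+5.8)+(7.7 × 10⁻⁴)(-0.28) = -1.1 × 10⁻³ → UNSTABLE
  163–241 m: −αΔT+βΔS = −(1.5 × 10⁻⁴)(-3.5)+(7.7 × 10⁻⁴)(-0.22) = 3.6 × 10⁻⁴ → stable
The 122–163 m interval has Δρ < 0: lighter water underlies denser water.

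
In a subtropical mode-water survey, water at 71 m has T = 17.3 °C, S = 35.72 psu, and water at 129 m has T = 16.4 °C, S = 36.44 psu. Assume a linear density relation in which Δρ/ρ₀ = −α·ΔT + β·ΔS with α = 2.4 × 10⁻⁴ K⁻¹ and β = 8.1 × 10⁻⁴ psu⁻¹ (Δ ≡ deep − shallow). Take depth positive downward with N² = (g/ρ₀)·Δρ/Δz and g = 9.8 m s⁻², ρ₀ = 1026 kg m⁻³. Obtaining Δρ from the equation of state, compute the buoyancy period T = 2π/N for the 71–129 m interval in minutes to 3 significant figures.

ΔT = -0.9 K, ΔS = +0.72 psu (deep − shallow).
Δρ/ρ₀ = −αΔT + βΔS = 2.16 × 10⁻⁴ + 5.832 × 10⁻⁴ = 7.992 × 10⁻⁴, so Δρ ≈ 0.8200 kg m⁻³.
N² = (g/ρ₀)·Δρ/Δz = g·(Δρ/ρ₀)/Δz = 9.8 × 7.992 × 10⁻⁴ / 58 = 1.3504 × 10⁻⁴ s⁻².
N = √(1.3504 × 10⁻⁴) = 0.011621 rad s⁻¹ → T = 2π/N = 540.68 s = 9.0113 min ≈ 9.01 min.

9.01 min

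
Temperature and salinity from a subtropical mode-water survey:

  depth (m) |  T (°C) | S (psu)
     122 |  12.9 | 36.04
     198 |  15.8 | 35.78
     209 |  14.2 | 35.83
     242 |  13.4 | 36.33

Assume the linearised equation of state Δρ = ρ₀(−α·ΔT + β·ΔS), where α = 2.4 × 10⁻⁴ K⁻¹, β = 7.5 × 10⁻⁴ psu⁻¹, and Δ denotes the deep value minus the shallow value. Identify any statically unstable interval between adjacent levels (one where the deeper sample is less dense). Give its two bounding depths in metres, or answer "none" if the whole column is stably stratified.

122–198 m

Evaluate Δρ/ρ₀ = −αΔT + βΔS across each adjacent pair:
  122–198 m: −αΔT+βΔS = −(2.4 × 10⁻⁴)(+2.9)+(7.5 × 10⁻⁴)(-0.26) = -8.9 × 10⁻⁴ → UNSTABLE
  198–209 m: −αΔT+βΔS = −(2.4 × 10⁻⁴)(-1.6)+(7.5 × 10⁻⁴)(+0.05) = 4.2 × 10⁻⁴ → stable
  209–242 m: −αΔT+βΔS = −(2.4 × 10⁻⁴)(-0.8)+(7.5 × 10⁻⁴)(+0.50) = 5.7 × 10⁻⁴ → stable
The 122–198 m interval has Δρ < 0: lighter water underlies denser water.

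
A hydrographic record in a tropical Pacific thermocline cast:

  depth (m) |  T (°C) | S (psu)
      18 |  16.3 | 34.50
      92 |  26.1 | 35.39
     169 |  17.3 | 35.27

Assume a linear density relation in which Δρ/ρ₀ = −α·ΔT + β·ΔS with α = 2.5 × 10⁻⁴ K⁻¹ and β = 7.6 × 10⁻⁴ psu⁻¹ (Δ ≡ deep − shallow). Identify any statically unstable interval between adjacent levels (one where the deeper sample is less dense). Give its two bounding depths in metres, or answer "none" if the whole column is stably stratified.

18–92 m

Evaluate Δρ/ρ₀ = −αΔT + βΔS across each adjacent pair:
  18–92 m: −αΔT+βΔS = −(2.5 × 10⁻⁴)(+9.8)+(7.6 × 10⁻⁴)(+0.89) = -1.8 × 10⁻³ → UNSTABLE
  92–169 m: −αΔT+βΔS = −(2.5 × 10⁻⁴)(-8.8)+(7.6 × 10⁻⁴)(-0.12) = 2.1 × 10⁻³ → stable
The 18–92 m interval has Δρ < 0: lighter water underlies denser water.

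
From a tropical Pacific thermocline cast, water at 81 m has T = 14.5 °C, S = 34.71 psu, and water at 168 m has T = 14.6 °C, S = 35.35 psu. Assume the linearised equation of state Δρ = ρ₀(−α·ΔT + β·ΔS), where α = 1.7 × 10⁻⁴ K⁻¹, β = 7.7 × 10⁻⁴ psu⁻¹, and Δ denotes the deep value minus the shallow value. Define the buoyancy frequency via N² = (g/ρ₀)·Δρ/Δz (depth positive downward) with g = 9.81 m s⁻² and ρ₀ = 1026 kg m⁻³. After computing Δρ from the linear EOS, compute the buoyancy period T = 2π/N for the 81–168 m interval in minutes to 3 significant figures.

14.3 min

ΔT = +0.1 K, ΔS = +0.64 psu (deep − shallow).
Δρ/ρ₀ = −αΔT + βΔS = -1.70 × 10⁻⁵ + 4.928 × 10⁻⁴ = 4.758 × 10⁻⁴, so Δρ ≈ 0.4882 kg m⁻³.
N² = (g/ρ₀)·Δρ/Δz = g·(Δρ/ρ₀)/Δz = 9.81 × 4.758 × 10⁻⁴ / 87 = 5.3651 × 10⁻⁵ s⁻².
N = √(5.3651 × 10⁻⁵) = 7.3247 × 10⁻³ rad s⁻¹ → T = 2π/N = 857.81 s = 14.297 min ≈ 14.3 min.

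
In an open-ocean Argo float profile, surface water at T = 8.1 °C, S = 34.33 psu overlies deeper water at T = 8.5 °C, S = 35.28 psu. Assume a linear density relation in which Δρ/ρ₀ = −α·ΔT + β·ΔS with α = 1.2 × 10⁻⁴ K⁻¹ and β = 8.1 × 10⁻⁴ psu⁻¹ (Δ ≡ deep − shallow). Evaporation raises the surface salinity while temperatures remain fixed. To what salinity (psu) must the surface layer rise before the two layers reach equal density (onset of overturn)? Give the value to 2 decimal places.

Neutral buoyancy requires −α(T_deep − T_surf) + β(S_deep − S_surf′) = 0.
S_surf′ = S_deep − (α/β)·ΔT = 35.28 − (1.2 × 10⁻⁴/8.1 × 10⁻⁴)·(+0.4) = 35.2207 psu.
Increase required: 35.2207 − 34.33 = 0.8907 psu.

35.22 psu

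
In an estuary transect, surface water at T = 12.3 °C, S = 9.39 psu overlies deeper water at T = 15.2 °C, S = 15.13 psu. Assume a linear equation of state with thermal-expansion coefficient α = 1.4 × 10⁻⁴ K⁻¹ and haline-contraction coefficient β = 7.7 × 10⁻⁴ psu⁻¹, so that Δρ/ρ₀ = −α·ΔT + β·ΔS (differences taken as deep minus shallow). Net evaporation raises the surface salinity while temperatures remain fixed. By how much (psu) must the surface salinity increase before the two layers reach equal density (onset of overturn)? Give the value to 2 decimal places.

Neutral buoyancy requires −α(T_deep − T_surf) + β(S_deep − S_surf′) = 0.
S_surf′ = S_deep − (α/β)·ΔT = 15.13 − (1.4 × 10⁻⁴/7.7 × 10⁻⁴)·(+2.9) = 14.6027 psu.
Increase required: 14.6027 − 9.39 = 5.2127 psu.

5.21 psu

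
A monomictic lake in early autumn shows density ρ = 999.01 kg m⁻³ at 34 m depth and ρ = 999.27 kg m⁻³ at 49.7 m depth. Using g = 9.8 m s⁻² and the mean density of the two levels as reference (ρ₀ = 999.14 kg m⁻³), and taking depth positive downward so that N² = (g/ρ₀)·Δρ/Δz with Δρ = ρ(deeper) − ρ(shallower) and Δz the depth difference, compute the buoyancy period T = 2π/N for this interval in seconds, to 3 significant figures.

493 s

Δρ = 999.27 − 999.01 = 0.26 kg m⁻³ over Δz = 49.7 − 34 = 15.7 m.
N² = (9.8/999.14) × (0.26/15.7) = 1.6243 × 10⁻⁴ s⁻².
N = √(1.6243 × 10⁻⁴) = 0.012745 rad s⁻¹, so T = 2π/N = 492.99 s ≈ 493 s.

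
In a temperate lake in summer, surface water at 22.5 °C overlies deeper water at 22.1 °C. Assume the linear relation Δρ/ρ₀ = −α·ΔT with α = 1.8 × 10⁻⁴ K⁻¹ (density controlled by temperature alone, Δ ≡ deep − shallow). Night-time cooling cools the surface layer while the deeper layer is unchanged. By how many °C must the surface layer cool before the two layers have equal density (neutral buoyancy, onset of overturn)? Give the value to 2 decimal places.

0.40 °C

With temperature the only control, equal density requires T_surf′ = T_deep.
T_surf′ = 22.1 °C.
Cooling required: 22.5 − 22.1 = 0.40 °C.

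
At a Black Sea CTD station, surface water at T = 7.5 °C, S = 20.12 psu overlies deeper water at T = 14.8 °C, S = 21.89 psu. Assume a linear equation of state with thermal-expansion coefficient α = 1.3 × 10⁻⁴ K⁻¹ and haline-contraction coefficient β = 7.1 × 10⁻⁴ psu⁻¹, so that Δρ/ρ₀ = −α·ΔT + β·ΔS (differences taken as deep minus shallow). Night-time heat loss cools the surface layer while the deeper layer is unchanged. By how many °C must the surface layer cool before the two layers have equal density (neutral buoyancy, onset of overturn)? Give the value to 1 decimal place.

2.4 °C

Neutral buoyancy requires Δρ = 0, i.e. −α(T_deep − T_surf′) + β(S_deep − S_surf) = 0.
T_surf′ = T_deep − (β/α)·ΔS = 14.8 − (7.1 × 10⁻⁴/1.3 × 10⁻⁴)·(+1.77) = 5.133 °C.
Cooling required: 7.5 − (5.133) = 2.367 °C.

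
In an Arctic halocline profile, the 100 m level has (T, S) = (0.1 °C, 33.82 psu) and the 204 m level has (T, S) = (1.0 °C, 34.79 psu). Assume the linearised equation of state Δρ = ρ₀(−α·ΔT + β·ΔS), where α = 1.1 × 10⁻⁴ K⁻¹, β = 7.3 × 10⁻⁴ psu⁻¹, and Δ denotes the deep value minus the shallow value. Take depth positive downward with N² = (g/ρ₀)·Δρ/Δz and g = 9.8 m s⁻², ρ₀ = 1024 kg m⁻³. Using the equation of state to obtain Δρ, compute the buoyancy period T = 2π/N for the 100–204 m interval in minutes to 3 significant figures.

ΔT = +0.9 K, ΔS = +0.97 psu (deep − shallow).
Δρ/ρ₀ = −αΔT + βΔS = -9.90 × 10⁻⁵ + 7.081 × 10⁻⁴ = 6.091 × 10⁻⁴, so Δρ ≈ 0.6237 kg m⁻³.
N² = (g/ρ₀)·Δρ/Δz = g·(Δρ/ρ₀)/Δz = 9.8 × 6.091 × 10⁻⁴ / 104 = 5.7396 × 10⁻⁵ s⁻².
N = √(5.7396 × 10⁻⁵) = 7.5760 × 10⁻³ rad s⁻¹ → T = 2π/N = 829.35 s = 13.822 min ≈ 13.8 min.

13.8 min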